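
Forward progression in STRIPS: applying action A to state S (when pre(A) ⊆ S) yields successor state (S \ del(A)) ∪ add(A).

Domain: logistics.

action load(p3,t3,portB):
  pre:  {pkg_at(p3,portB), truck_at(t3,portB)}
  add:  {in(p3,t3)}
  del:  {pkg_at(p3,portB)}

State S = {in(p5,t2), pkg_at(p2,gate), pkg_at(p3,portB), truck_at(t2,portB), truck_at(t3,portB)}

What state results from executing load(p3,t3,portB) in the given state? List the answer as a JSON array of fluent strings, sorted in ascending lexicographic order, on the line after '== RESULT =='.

Compute (S \ del) ∪ add:
  pre ⊆ S: {pkg_at(p3,portB), truck_at(t3,portB)} ⊆ S  — applicable
  S \ del = {in(p5,t2), pkg_at(p2,gate), truck_at(t2,portB), truck_at(t3,portB)}
  ∪ add   = {in(p3,t3), in(p5,t2), pkg_at(p2,gate), truck_at(t2,portB), truck_at(t3,portB)}

== RESULT ==
["in(p3,t3)", "in(p5,t2)", "pkg_at(p2,gate)", "truck_at(t2,portB)", "truck_at(t3,portB)"]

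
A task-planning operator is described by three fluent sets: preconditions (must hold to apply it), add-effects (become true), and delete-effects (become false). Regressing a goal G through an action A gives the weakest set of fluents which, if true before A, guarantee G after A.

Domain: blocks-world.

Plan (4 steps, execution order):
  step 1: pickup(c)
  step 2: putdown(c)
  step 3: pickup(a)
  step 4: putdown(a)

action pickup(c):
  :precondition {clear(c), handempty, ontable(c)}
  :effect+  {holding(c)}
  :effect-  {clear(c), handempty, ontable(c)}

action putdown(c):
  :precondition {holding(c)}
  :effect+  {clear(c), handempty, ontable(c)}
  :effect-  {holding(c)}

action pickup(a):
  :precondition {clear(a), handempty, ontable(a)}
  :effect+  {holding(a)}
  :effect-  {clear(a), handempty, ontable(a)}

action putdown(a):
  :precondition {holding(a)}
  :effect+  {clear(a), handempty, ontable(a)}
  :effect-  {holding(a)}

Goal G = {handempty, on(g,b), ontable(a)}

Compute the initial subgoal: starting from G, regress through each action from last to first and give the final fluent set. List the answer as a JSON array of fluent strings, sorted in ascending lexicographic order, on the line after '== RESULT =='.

Work backward from the goal:
  through step 4 (putdown(a)): drop {handempty, ontable(a)}, keep {on(g,b)}, require {holding(a)}
    → {holding(a), on(g,b)}
  through step 3 (pickup(a)): drop {holding(a)}, keep {on(g,b)}, require {clear(a), handempty, ontable(a)}
    → {clear(a), handempty, on(g,b), ontable(a)}
  through step 2 (putdown(c)): drop {handempty}, keep {clear(a), on(g,b), ontable(a)}, require {holding(c)}
    → {clear(a), holding(c), on(g,b), ontable(a)}
  through step 1 (pickup(c)): drop {holding(c)}, keep {clear(a), on(g,b), ontable(a)}, require {clear(c), handempty, ontable(c)}
    → {clear(a), clear(c), handempty, on(g,b), ontable(a), ontable(c)}

== RESULT ==
["clear(a)", "clear(c)", "handempty", "on(g,b)", "ontable(a)", "ontable(c)"]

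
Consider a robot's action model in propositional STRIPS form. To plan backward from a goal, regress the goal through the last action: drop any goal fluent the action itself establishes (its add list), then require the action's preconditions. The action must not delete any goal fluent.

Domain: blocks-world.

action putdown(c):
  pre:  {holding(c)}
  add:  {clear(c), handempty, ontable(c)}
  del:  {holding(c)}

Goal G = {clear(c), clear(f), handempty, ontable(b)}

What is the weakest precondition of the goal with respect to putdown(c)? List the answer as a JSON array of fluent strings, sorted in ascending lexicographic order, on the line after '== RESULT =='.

Regress:
  G ∩ del = {}  (empty — regression defined)
  G \ add = {clear(c), clear(f), handempty, ontable(b)} \ {clear(c), handempty, ontable(c)} = {clear(f), ontable(b)}
  ∪ pre   = {clear(f), ontable(b)} ∪ {holding(c)}
          = {clear(f), holding(c), ontable(b)}

== RESULT ==
["clear(f)", "holding(c)", "ontable(b)"]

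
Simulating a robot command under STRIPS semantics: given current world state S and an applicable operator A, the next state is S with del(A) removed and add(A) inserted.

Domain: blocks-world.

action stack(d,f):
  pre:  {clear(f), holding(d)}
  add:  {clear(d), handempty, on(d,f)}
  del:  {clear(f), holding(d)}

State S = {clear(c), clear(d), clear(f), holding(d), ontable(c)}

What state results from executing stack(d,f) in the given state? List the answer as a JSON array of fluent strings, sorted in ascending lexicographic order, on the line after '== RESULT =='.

Compute (S \ del) ∪ add:
  pre ⊆ S: {clear(f), holding(d)} ⊆ S  — applicable
  S \ del = {clear(c), clear(d), ontable(c)}
  ∪ add   = {clear(c), clear(d), handempty, on(d,f), ontable(c)}

== RESULT ==
["clear(c)", "clear(d)", "handempty", "on(d,f)", "ontable(c)"]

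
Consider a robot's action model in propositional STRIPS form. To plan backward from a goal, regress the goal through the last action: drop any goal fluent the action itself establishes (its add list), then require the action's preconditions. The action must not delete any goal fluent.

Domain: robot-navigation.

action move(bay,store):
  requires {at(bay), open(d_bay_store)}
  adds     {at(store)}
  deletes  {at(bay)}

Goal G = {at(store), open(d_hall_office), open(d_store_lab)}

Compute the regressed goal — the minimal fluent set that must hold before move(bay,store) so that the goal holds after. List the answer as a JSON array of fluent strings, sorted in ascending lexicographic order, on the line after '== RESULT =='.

Regress:
  G ∩ del = {}  (empty — regression defined)
  G \ add = {at(store), open(d_hall_office), open(d_store_lab)} \ {at(store)} = {open(d_hall_office), open(d_store_lab)}
  ∪ pre   = {open(d_hall_office), open(d_store_lab)} ∪ {at(bay), open(d_bay_store)}
          = {at(bay), open(d_bay_store), open(d_hall_office), open(d_store_lab)}

== RESULT ==
["at(bay)", "open(d_bay_store)", "open(d_hall_office)", "open(d_store_lab)"]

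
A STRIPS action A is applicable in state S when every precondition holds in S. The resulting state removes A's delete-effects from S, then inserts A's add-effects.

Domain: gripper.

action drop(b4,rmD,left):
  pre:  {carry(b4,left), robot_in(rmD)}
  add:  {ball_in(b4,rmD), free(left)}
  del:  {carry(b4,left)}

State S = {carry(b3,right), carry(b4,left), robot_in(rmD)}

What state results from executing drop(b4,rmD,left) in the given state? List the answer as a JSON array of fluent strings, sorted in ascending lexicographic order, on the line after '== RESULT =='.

Progress:
  pre ⊆ S: {carry(b4,left), robot_in(rmD)} ⊆ S  — applicable
  S \ del = {carry(b3,right), robot_in(rmD)}
  ∪ add   = {ball_in(b4,rmD), carry(b3,right), free(left), robot_in(rmD)}

== RESULT ==
["ball_in(b4,rmD)", "carry(b3,right)", "free(left)", "robot_in(rmD)"]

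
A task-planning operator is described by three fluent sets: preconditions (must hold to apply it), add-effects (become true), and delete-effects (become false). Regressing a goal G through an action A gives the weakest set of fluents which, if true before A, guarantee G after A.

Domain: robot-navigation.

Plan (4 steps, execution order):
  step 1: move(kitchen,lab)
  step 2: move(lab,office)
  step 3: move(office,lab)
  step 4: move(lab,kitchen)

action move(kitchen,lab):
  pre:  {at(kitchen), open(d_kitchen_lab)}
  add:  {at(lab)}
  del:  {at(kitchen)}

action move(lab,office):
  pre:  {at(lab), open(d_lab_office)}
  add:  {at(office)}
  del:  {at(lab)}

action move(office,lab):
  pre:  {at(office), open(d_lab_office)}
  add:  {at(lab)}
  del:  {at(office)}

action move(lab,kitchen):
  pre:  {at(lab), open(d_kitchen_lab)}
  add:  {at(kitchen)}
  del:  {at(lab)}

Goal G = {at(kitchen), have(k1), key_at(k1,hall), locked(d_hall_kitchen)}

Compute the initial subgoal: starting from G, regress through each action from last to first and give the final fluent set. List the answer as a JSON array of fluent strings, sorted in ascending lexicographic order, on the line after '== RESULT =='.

Regress step by step:
  through step 4 (move(lab,kitchen)): drop {at(kitchen)}, keep {have(k1), key_at(k1,hall), locked(d_hall_kitchen)}, require {at(lab), open(d_kitchen_lab)}
    → {at(lab), have(k1), key_at(k1,hall), locked(d_hall_kitchen), open(d_kitchen_lab)}
  through step 3 (move(office,lab)): drop {at(lab)}, keep {have(k1), key_at(k1,hall), locked(d_hall_kitchen), open(d_kitchen_lab)}, require {at(office), open(d_lab_office)}
    → {at(office), have(k1), key_at(k1,hall), locked(d_hall_kitchen), open(d_kitchen_lab), open(d_lab_office)}
  through step 2 (move(lab,office)): drop {at(office)}, keep {have(k1), key_at(k1,hall), locked(d_hall_kitchen), open(d_kitchen_lab), open(d_lab_office)}, require {at(lab), open(d_lab_office)}
    → {at(lab), have(k1), key_at(k1,hall), locked(d_hall_kitchen), open(d_kitchen_lab), open(d_lab_office)}
  through step 1 (move(kitchen,lab)): drop {at(lab)}, keep {have(k1), key_at(k1,hall), locked(d_hall_kitchen), open(d_kitchen_lab), open(d_lab_office)}, require {at(kitchen), open(d_kitchen_lab)}
    → {at(kitchen), have(k1), key_at(k1,hall), locked(d_hall_kitchen), open(d_kitchen_lab), open(d_lab_office)}

== RESULT ==
["at(kitchen)", "have(k1)", "key_at(k1,hall)", "locked(d_hall_kitchen)", "open(d_kitchen_lab)", "open(d_lab_office)"]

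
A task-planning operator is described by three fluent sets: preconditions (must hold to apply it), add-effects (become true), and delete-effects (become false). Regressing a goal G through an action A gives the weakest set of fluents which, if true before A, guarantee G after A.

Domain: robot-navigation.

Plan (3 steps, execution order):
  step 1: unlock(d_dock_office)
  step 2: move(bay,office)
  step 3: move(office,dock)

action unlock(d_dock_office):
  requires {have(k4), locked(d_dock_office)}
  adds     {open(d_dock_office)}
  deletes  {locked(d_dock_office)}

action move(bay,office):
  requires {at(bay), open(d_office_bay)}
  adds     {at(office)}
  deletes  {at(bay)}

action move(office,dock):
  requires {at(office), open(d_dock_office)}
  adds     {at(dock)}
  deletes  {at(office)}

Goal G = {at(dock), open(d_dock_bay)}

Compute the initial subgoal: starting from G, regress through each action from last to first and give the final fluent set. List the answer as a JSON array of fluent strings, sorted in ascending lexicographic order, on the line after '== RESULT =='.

Regress step by step:
  through step 3 (move(office,dock)): drop {at(dock)}, keep {open(d_dock_bay)}, require {at(office), open(d_dock_office)}
    → {at(office), open(d_dock_bay), open(d_dock_office)}
  through step 2 (move(bay,office)): drop {at(office)}, keep {open(d_dock_bay), open(d_dock_office)}, require {at(bay), open(d_office_bay)}
    → {at(bay), open(d_dock_bay), open(d_dock_office), open(d_office_bay)}
  through step 1 (unlock(d_dock_office)): drop {open(d_dock_office)}, keep {at(bay), open(d_dock_bay), open(d_office_bay)}, require {have(k4), locked(d_dock_office)}
    → {at(bay), have(k4), locked(d_dock_office), open(d_dock_bay), open(d_office_bay)}

== RESULT ==
["at(bay)", "have(k4)", "locked(d_dock_office)", "open(d_dock_bay)", "open(d_office_bay)"]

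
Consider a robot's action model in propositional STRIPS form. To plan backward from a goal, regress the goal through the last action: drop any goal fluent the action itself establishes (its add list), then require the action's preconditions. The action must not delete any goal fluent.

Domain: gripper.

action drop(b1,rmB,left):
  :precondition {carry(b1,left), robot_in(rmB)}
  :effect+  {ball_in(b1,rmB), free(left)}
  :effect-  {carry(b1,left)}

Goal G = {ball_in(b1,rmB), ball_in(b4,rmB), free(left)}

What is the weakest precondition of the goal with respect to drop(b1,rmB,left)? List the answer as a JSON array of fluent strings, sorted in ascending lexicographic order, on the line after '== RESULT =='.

Compute (G \ add) ∪ pre:
  G ∩ del = {}  (empty — regression defined)
  G \ add = {ball_in(b1,rmB), ball_in(b4,rmB), free(left)} \ {ball_in(b1,rmB), free(left)} = {ball_in(b4,rmB)}
  ∪ pre   = {ball_in(b4,rmB)} ∪ {carry(b1,left), robot_in(rmB)}
          = {ball_in(b4,rmB), carry(b1,left), robot_in(rmB)}

== RESULT ==
["ball_in(b4,rmB)", "carry(b1,left)", "robot_in(rmB)"]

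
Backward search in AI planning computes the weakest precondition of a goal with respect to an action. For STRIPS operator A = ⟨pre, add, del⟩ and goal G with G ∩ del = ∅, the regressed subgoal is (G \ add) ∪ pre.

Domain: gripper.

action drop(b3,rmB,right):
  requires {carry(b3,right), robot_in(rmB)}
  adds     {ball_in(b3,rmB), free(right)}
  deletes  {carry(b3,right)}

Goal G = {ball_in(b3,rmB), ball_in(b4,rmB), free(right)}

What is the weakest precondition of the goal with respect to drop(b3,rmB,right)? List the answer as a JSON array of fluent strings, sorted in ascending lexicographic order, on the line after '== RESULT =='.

Regress:
  G ∩ del = {}  (empty — regression defined)
  G \ add = {ball_in(b3,rmB), ball_in(b4,rmB), free(right)} \ {ball_in(b3,rmB), free(right)} = {ball_in(b4,rmB)}
  ∪ pre   = {ball_in(b4,rmB)} ∪ {carry(b3,right), robot_in(rmB)}
          = {ball_in(b4,rmB), carry(b3,right), robot_in(rmB)}

== RESULT ==
["ball_in(b4,rmB)", "carry(b3,right)", "robot_in(rmB)"]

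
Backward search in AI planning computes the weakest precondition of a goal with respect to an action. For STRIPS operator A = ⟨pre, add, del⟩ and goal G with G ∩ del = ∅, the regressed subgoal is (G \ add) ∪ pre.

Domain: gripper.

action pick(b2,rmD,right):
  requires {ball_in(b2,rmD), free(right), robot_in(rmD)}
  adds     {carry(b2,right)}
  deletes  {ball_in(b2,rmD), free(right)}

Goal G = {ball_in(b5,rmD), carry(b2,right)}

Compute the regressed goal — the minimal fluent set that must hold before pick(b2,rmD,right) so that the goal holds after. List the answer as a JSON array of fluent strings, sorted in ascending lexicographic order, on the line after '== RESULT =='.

Regress:
  G ∩ del = {}  (empty — regression defined)
  G \ add = {ball_in(b5,rmD), carry(b2,right)} \ {carry(b2,right)} = {ball_in(b5,rmD)}
  ∪ pre   = {ball_in(b5,rmD)} ∪ {ball_in(b2,rmD), free(right), robot_in(rmD)}
          = {ball_in(b2,rmD), ball_in(b5,rmD), free(right), robot_in(rmD)}

== RESULT ==
["ball_in(b2,rmD)", "ball_in(b5,rmD)", "free(right)", "robot_in(rmD)"]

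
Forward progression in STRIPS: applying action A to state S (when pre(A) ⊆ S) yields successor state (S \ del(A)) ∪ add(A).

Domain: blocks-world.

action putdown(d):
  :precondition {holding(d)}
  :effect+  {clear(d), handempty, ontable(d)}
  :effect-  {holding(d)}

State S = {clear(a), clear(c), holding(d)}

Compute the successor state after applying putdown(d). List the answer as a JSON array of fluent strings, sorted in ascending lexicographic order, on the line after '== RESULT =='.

Compute (S \ del) ∪ add:
  pre ⊆ S: {holding(d)} ⊆ S  — applicable
  S \ del = {clear(a), clear(c)}
  ∪ add   = {clear(a), clear(c), clear(d), handempty, ontable(d)}

== RESULT ==
["clear(a)", "clear(c)", "clear(d)", "handempty", "ontable(d)"]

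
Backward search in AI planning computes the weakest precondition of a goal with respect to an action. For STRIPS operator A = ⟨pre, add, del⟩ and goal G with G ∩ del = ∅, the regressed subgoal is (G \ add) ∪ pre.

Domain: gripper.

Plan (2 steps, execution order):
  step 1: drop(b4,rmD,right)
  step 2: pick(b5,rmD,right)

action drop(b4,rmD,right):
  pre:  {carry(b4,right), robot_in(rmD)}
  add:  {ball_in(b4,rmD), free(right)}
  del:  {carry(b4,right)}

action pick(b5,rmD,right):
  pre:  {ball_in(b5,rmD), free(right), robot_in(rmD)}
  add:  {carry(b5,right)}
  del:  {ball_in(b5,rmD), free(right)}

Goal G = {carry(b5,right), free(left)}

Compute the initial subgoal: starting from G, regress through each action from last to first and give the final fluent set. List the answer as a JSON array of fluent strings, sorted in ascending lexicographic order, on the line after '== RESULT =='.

Work backward from the goal:
  through step 2 (pick(b5,rmD,right)): drop {carry(b5,right)}, keep {free(left)}, require {ball_in(b5,rmD), free(right), robot_in(rmD)}
    → {ball_in(b5,rmD), free(left), free(right), robot_in(rmD)}
  through step 1 (drop(b4,rmD,right)): drop {free(right)}, keep {ball_in(b5,rmD), free(left), robot_in(rmD)}, require {carry(b4,right), robot_in(rmD)}
    → {ball_in(b5,rmD), carry(b4,right), free(left), robot_in(rmD)}

== RESULT ==
["ball_in(b5,rmD)", "carry(b4,right)", "free(left)", "robot_in(rmD)"]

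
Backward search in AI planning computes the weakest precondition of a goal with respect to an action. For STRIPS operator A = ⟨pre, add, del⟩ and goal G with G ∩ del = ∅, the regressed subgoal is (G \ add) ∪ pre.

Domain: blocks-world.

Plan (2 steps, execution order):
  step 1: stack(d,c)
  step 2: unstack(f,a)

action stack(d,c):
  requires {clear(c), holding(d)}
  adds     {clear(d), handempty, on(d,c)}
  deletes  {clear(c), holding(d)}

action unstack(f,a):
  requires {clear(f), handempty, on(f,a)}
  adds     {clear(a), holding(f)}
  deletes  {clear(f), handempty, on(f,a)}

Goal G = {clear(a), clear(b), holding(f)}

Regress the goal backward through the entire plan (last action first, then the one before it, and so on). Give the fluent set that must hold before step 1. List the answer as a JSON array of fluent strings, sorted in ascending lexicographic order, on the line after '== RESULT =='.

Regress step by step:
  through step 2 (unstack(f,a)): drop {clear(a), holding(f)}, keep {clear(b)}, require {clear(f), handempty, on(f,a)}
    → {clear(b), clear(f), handempty, on(f,a)}
  through step 1 (stack(d,c)): drop {handempty}, keep {clear(b), clear(f), on(f,a)}, require {clear(c), holding(d)}
    → {clear(b), clear(c), clear(f), holding(d), on(f,a)}

== RESULT ==
["clear(b)", "clear(c)", "clear(f)", "holding(d)", "on(f,a)"]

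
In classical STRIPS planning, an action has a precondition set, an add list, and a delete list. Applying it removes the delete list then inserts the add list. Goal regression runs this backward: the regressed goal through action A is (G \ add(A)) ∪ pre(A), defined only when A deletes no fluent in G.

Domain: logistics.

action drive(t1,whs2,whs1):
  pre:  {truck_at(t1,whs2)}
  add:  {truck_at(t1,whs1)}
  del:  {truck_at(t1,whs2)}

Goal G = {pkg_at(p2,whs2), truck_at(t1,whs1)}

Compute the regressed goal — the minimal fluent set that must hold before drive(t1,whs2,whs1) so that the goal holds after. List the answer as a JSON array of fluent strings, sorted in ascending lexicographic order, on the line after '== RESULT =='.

Regress:
  G ∩ del = {}  (empty — regression defined)
  G \ add = {pkg_at(p2,whs2), truck_at(t1,whs1)} \ {truck_at(t1,whs1)} = {pkg_at(p2,whs2)}
  ∪ pre   = {pkg_at(p2,whs2)} ∪ {truck_at(t1,whs2)}
          = {pkg_at(p2,whs2), truck_at(t1,whs2)}

== RESULT ==
["pkg_at(p2,whs2)", "truck_at(t1,whs2)"]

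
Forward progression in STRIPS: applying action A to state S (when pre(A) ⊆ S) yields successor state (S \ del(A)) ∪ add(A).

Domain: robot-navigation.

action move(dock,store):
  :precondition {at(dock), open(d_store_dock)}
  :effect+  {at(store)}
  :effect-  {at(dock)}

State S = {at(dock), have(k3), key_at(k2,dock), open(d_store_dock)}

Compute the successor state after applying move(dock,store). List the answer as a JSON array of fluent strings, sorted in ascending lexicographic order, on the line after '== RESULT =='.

Compute (S \ del) ∪ add:
  pre ⊆ S: {at(dock), open(d_store_dock)} ⊆ S  — applicable
  S \ del = {have(k3), key_at(k2,dock), open(d_store_dock)}
  ∪ add   = {at(store), have(k3), key_at(k2,dock), open(d_store_dock)}

== RESULT ==
["at(store)", "have(k3)", "key_at(k2,dock)", "open(d_store_dock)"]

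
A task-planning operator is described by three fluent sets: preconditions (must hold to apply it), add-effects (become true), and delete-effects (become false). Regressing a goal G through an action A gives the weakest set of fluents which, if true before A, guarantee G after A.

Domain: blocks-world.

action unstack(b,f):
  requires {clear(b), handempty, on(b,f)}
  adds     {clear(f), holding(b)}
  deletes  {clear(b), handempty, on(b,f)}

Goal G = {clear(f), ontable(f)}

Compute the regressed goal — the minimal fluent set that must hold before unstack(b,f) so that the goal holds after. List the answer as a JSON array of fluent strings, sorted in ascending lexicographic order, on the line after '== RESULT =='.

Regress:
  G ∩ del = {}  (empty — regression defined)
  G \ add = {clear(f), ontable(f)} \ {clear(f), holding(b)} = {ontable(f)}
  ∪ pre   = {ontable(f)} ∪ {clear(b), handempty, on(b,f)}
          = {clear(b), handempty, on(b,f), ontable(f)}

== RESULT ==
["clear(b)", "handempty", "on(b,f)", "ontable(f)"]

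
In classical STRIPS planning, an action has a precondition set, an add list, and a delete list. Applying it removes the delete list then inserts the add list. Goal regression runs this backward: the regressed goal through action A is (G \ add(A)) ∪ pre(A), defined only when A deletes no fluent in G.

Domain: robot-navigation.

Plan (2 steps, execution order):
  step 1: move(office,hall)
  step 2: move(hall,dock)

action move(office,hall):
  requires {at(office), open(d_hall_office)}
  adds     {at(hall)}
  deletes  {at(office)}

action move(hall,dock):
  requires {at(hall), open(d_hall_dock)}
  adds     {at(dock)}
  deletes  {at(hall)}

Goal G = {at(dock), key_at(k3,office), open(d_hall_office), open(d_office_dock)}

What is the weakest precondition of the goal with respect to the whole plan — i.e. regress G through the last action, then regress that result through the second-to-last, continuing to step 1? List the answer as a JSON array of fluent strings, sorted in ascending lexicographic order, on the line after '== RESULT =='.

Work backward from the goal:
  through step 2 (move(hall,dock)): drop {at(dock)}, keep {key_at(k3,office), open(d_hall_office), open(d_office_dock)}, require {at(hall), open(d_hall_dock)}
    → {at(hall), key_at(k3,office), open(d_hall_dock), open(d_hall_office), open(d_office_dock)}
  through step 1 (move(office,hall)): drop {at(hall)}, keep {key_at(k3,office), open(d_hall_dock), open(d_hall_office), open(d_office_dock)}, require {at(office), open(d_hall_office)}
    → {at(office), key_at(k3,office), open(d_hall_dock), open(d_hall_office), open(d_office_dock)}

== RESULT ==
["at(office)", "key_at(k3,office)", "open(d_hall_dock)", "open(d_hall_office)", "open(d_office_dock)"]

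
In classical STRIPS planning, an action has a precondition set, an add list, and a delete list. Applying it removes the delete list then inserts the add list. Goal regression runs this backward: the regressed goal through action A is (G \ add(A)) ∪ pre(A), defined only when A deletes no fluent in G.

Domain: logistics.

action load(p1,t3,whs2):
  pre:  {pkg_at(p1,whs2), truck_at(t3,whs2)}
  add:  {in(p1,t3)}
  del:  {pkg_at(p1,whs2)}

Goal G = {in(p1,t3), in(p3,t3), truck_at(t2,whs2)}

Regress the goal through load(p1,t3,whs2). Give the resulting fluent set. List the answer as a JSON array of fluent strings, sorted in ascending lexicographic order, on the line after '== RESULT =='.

Compute (G \ add) ∪ pre:
  G ∩ del = {}  (empty — regression defined)
  G \ add = {in(p1,t3), in(p3,t3), truck_at(t2,whs2)} \ {in(p1,t3)} = {in(p3,t3), truck_at(t2,whs2)}
  ∪ pre   = {in(p3,t3), truck_at(t2,whs2)} ∪ {pkg_at(p1,whs2), truck_at(t3,whs2)}
          = {in(p3,t3), pkg_at(p1,whs2), truck_at(t2,whs2), truck_at(t3,whs2)}

== RESULT ==
["in(p3,t3)", "pkg_at(p1,whs2)", "truck_at(t2,whs2)", "truck_at(t3,whs2)"]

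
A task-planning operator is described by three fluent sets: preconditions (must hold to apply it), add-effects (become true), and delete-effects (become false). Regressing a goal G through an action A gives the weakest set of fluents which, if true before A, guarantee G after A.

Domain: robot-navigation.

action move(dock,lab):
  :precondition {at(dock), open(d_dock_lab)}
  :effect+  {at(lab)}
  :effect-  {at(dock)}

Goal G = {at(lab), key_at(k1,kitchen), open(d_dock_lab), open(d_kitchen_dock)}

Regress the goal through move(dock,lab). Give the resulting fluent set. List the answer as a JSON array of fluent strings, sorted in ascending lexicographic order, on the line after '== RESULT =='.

Regress:
  G ∩ del = {}  (empty — regression defined)
  G \ add = {at(lab), key_at(k1,kitchen), open(d_dock_lab), open(d_kitchen_dock)} \ {at(lab)} = {key_at(k1,kitchen), open(d_dock_lab), open(d_kitchen_dock)}
  ∪ pre   = {key_at(k1,kitchen), open(d_dock_lab), open(d_kitchen_dock)} ∪ {at(dock), open(d_dock_lab)}
          = {at(dock), key_at(k1,kitchen), open(d_dock_lab), open(d_kitchen_dock)}

== RESULT ==
["at(dock)", "key_at(k1,kitchen)", "open(d_dock_lab)", "open(d_kitchen_dock)"]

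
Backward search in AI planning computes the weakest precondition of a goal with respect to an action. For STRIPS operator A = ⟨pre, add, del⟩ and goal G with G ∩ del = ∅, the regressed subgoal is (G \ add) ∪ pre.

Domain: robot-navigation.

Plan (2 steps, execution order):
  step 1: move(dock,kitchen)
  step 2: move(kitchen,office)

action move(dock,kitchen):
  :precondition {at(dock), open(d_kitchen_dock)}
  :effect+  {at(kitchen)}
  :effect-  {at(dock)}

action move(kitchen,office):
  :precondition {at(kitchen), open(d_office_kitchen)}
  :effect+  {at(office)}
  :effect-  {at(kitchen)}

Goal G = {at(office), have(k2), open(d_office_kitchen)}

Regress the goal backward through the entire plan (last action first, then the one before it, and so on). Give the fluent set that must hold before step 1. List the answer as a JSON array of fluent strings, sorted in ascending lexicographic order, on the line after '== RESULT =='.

Regress step by step:
  through step 2 (move(kitchen,office)): drop {at(office)}, keep {have(k2), open(d_office_kitchen)}, require {at(kitchen), open(d_office_kitchen)}
    → {at(kitchen), have(k2), open(d_office_kitchen)}
  through step 1 (move(dock,kitchen)): drop {at(kitchen)}, keep {have(k2), open(d_office_kitchen)}, require {at(dock), open(d_kitchen_dock)}
    → {at(dock), have(k2), open(d_kitchen_dock), open(d_office_kitchen)}

== RESULT ==
["at(dock)", "have(k2)", "open(d_kitchen_dock)", "open(d_office_kitchen)"]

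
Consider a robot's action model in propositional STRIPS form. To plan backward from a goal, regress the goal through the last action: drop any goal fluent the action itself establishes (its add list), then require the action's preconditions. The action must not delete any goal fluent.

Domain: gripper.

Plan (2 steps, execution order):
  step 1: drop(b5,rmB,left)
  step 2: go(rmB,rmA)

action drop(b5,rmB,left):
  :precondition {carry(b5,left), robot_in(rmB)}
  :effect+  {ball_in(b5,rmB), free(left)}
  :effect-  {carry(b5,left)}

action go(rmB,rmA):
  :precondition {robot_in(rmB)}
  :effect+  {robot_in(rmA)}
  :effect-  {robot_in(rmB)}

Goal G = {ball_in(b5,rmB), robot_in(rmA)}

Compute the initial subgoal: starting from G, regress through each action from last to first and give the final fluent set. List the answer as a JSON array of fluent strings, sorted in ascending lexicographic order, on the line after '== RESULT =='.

Work backward from the goal:
  through step 2 (go(rmB,rmA)): drop {robot_in(rmA)}, keep {ball_in(b5,rmB)}, require {robot_in(rmB)}
    → {ball_in(b5,rmB), robot_in(rmB)}
  through step 1 (drop(b5,rmB,left)): drop {ball_in(b5,rmB)}, keep {robot_in(rmB)}, require {carry(b5,left), robot_in(rmB)}
    → {carry(b5,left), robot_in(rmB)}

== RESULT ==
["carry(b5,left)", "robot_in(rmB)"]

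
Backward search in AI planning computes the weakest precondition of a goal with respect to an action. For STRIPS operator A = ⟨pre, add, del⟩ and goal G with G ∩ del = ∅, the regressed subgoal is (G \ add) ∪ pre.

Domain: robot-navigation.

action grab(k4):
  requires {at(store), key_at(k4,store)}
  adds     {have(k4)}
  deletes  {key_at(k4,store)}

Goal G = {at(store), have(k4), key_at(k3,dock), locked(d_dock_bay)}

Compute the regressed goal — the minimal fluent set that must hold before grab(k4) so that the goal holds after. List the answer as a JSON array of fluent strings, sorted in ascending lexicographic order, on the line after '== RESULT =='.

Regress:
  G ∩ del = {}  (empty — regression defined)
  G \ add = {at(store), have(k4), key_at(k3,dock), locked(d_dock_bay)} \ {have(k4)} = {at(store), key_at(k3,dock), locked(d_dock_bay)}
  ∪ pre   = {at(store), key_at(k3,dock), locked(d_dock_bay)} ∪ {at(store), key_at(k4,store)}
          = {at(store), key_at(k3,dock), key_at(k4,store), locked(d_dock_bay)}

== RESULT ==
["at(store)", "key_at(k3,dock)", "key_at(k4,store)", "locked(d_dock_bay)"]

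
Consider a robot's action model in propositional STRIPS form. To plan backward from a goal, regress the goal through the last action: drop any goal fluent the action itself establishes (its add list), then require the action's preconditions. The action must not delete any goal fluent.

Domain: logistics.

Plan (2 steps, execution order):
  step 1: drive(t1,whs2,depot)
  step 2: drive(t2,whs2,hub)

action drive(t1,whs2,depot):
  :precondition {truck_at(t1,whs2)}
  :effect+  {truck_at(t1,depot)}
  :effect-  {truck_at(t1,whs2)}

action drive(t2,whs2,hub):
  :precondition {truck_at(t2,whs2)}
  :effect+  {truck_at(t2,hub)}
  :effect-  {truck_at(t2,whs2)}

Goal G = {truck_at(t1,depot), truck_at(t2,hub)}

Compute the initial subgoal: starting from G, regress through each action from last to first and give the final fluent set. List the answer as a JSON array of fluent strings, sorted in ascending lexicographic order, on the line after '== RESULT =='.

Work backward from the goal:
  through step 2 (drive(t2,whs2,hub)): drop {truck_at(t2,hub)}, keep {truck_at(t1,depot)}, require {truck_at(t2,whs2)}
    → {truck_at(t1,depot), truck_at(t2,whs2)}
  through step 1 (drive(t1,whs2,depot)): drop {truck_at(t1,depot)}, keep {truck_at(t2,whs2)}, require {truck_at(t1,whs2)}
    → {truck_at(t1,whs2), truck_at(t2,whs2)}

== RESULT ==
["truck_at(t1,whs2)", "truck_at(t2,whs2)"]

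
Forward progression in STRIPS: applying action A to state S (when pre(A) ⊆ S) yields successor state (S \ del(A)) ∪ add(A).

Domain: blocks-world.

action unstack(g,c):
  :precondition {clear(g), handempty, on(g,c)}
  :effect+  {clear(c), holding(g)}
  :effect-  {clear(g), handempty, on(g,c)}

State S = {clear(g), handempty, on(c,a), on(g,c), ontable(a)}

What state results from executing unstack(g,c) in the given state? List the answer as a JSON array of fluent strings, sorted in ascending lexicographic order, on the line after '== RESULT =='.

Compute (S \ del) ∪ add:
  pre ⊆ S: {clear(g), handempty, on(g,c)} ⊆ S  — applicable
  S \ del = {on(c,a), ontable(a)}
  ∪ add   = {clear(c), holding(g), on(c,a), ontable(a)}

== RESULT ==
["clear(c)", "holding(g)", "on(c,a)", "ontable(a)"]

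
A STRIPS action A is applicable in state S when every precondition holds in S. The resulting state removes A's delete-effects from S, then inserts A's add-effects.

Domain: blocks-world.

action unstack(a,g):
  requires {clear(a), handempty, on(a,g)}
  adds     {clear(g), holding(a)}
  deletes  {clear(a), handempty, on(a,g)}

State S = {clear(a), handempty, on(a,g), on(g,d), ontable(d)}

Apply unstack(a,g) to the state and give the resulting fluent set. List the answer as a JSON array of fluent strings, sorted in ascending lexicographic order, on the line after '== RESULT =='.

Progress:
  pre ⊆ S: {clear(a), handempty, on(a,g)} ⊆ S  — applicable
  S \ del = {on(g,d), ontable(d)}
  ∪ add   = {clear(g), holding(a), on(g,d), ontable(d)}

== RESULT ==
["clear(g)", "holding(a)", "on(g,d)", "ontable(d)"]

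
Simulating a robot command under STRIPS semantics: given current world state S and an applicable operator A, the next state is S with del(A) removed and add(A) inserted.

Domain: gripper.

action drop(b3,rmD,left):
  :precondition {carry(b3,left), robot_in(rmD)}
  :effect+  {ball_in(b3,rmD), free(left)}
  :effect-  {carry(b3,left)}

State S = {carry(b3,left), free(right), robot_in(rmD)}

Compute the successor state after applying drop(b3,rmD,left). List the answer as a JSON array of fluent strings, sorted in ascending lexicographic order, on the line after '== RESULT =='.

Compute (S \ del) ∪ add:
  pre ⊆ S: {carry(b3,left), robot_in(rmD)} ⊆ S  — applicable
  S \ del = {free(right), robot_in(rmD)}
  ∪ add   = {ball_in(b3,rmD), free(left), free(right), robot_in(rmD)}

== RESULT ==
["ball_in(b3,rmD)", "free(left)", "free(right)", "robot_in(rmD)"]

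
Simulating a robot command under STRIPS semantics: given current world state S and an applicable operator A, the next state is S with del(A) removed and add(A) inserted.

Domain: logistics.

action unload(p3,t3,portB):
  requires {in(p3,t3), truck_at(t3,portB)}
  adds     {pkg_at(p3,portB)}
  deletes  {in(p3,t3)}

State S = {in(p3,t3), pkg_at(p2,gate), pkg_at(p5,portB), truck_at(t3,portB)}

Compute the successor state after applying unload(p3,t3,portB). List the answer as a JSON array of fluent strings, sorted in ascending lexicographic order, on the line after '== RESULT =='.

Compute (S \ del) ∪ add:
  pre ⊆ S: {in(p3,t3), truck_at(t3,portB)} ⊆ S  — applicable
  S \ del = {pkg_at(p2,gate), pkg_at(p5,portB), truck_at(t3,portB)}
  ∪ add   = {pkg_at(p2,gate), pkg_at(p3,portB), pkg_at(p5,portB), truck_at(t3,portB)}

== RESULT ==
["pkg_at(p2,gate)", "pkg_at(p3,portB)", "pkg_at(p5,portB)", "truck_at(t3,portB)"]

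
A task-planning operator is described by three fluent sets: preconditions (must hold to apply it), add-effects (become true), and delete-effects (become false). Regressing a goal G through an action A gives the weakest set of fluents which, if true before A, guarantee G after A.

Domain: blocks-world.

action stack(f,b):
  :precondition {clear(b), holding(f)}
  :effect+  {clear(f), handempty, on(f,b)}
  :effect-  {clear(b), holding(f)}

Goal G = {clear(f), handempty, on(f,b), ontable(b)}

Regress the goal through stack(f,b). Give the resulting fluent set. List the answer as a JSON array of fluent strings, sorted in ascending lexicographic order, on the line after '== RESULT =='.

Regress:
  G ∩ del = {}  (empty — regression defined)
  G \ add = {clear(f), handempty, on(f,b), ontable(b)} \ {clear(f), handempty, on(f,b)} = {ontable(b)}
  ∪ pre   = {ontable(b)} ∪ {clear(b), holding(f)}
          = {clear(b), holding(f), ontable(b)}

== RESULT ==
["clear(b)", "holding(f)", "ontable(b)"]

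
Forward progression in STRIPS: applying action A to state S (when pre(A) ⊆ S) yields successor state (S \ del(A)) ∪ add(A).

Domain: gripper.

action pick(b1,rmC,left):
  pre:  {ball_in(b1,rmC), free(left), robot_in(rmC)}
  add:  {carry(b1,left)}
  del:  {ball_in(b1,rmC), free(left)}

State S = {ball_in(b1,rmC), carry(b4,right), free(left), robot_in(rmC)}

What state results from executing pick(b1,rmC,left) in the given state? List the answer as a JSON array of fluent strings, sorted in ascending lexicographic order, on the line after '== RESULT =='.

Progress:
  pre ⊆ S: {ball_in(b1,rmC), free(left), robot_in(rmC)} ⊆ S  — applicable
  S \ del = {carry(b4,right), robot_in(rmC)}
  ∪ add   = {carry(b1,left), carry(b4,right), robot_in(rmC)}

== RESULT ==
["carry(b1,left)", "carry(b4,right)", "robot_in(rmC)"]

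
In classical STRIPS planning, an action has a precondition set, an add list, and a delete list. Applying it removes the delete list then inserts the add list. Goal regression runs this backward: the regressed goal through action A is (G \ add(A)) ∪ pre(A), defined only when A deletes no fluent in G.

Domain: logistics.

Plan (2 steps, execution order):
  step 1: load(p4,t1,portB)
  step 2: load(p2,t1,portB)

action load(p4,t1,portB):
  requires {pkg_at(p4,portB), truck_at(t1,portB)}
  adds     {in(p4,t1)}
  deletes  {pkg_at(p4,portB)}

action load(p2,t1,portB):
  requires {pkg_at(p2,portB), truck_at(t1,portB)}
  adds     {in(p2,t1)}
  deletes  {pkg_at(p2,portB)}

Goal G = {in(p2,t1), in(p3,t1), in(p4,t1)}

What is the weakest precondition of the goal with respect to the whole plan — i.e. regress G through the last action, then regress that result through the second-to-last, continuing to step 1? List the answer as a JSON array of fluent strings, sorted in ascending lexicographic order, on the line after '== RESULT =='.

Work backward from the goal:
  through step 2 (load(p2,t1,portB)): drop {in(p2,t1)}, keep {in(p3,t1), in(p4,t1)}, require {pkg_at(p2,portB), truck_at(t1,portB)}
    → {in(p3,t1), in(p4,t1), pkg_at(p2,portB), truck_at(t1,portB)}
  through step 1 (load(p4,t1,portB)): drop {in(p4,t1)}, keep {in(p3,t1), pkg_at(p2,portB), truck_at(t1,portB)}, require {pkg_at(p4,portB), truck_at(t1,portB)}
    → {in(p3,t1), pkg_at(p2,portB), pkg_at(p4,portB), truck_at(t1,portB)}

== RESULT ==
["in(p3,t1)", "pkg_at(p2,portB)", "pkg_at(p4,portB)", "truck_at(t1,portB)"]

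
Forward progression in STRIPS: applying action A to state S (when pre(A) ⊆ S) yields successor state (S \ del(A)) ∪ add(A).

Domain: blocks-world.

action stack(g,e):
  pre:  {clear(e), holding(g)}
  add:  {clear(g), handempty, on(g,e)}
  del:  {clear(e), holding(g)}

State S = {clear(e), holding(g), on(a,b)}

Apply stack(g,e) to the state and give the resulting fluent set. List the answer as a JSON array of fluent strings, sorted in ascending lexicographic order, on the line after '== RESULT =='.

Compute (S \ del) ∪ add:
  pre ⊆ S: {clear(e), holding(g)} ⊆ S  — applicable
  S \ del = {on(a,b)}
  ∪ add   = {clear(g), handempty, on(a,b), on(g,e)}

== RESULT ==
["clear(g)", "handempty", "on(a,b)", "on(g,e)"]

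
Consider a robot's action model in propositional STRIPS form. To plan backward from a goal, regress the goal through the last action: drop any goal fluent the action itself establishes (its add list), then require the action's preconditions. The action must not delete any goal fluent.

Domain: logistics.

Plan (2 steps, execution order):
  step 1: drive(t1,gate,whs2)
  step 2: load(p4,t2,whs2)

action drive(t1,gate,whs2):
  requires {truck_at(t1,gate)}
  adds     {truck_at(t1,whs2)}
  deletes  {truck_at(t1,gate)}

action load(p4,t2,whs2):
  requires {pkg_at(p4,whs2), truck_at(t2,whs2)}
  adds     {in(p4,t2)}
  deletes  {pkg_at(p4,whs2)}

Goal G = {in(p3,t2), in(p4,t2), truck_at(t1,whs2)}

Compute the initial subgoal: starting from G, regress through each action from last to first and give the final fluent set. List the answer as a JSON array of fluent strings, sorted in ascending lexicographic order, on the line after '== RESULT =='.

Regress step by step:
  through step 2 (load(p4,t2,whs2)): drop {in(p4,t2)}, keep {in(p3,t2), truck_at(t1,whs2)}, require {pkg_at(p4,whs2), truck_at(t2,whs2)}
    → {in(p3,t2), pkg_at(p4,whs2), truck_at(t1,whs2), truck_at(t2,whs2)}
  through step 1 (drive(t1,gate,whs2)): drop {truck_at(t1,whs2)}, keep {in(p3,t2), pkg_at(p4,whs2), truck_at(t2,whs2)}, require {truck_at(t1,gate)}
    → {in(p3,t2), pkg_at(p4,whs2), truck_at(t1,gate), truck_at(t2,whs2)}

== RESULT ==
["in(p3,t2)", "pkg_at(p4,whs2)", "truck_at(t1,gate)", "truck_at(t2,whs2)"]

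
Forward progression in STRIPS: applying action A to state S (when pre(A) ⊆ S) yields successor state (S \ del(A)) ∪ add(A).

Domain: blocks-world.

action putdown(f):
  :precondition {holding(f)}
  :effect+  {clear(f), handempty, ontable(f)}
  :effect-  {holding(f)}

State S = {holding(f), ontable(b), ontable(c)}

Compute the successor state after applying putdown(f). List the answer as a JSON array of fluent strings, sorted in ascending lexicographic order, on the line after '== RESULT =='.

Progress:
  pre ⊆ S: {holding(f)} ⊆ S  — applicable
  S \ del = {ontable(b), ontable(c)}
  ∪ add   = {clear(f), handempty, ontable(b), ontable(c), ontable(f)}

== RESULT ==
["clear(f)", "handempty", "ontable(b)", "ontable(c)", "ontable(f)"]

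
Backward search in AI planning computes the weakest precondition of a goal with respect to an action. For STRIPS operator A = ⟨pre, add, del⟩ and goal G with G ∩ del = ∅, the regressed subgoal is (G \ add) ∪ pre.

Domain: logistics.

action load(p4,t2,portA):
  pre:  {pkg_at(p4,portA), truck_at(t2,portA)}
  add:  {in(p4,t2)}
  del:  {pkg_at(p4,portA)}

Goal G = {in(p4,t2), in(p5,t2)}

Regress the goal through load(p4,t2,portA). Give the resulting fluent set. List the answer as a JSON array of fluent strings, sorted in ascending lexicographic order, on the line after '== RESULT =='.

Compute (G \ add) ∪ pre:
  G ∩ del = {}  (empty — regression defined)
  G \ add = {in(p4,t2), in(p5,t2)} \ {in(p4,t2)} = {in(p5,t2)}
  ∪ pre   = {in(p5,t2)} ∪ {pkg_at(p4,portA), truck_at(t2,portA)}
          = {in(p5,t2), pkg_at(p4,portA), truck_at(t2,portA)}

== RESULT ==
["in(p5,t2)", "pkg_at(p4,portA)", "truck_at(t2,portA)"]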